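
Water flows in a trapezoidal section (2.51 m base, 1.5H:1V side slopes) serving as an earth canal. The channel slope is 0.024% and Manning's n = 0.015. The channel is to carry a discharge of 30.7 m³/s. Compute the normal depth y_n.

Manning's equation rearranged: A R^(2/3) = nQ / (1·√S) = 0.015 × 30.7 / (√0.00024) = 29.73.
Trying y = 2.21 m: A R^(2/3) = 14.77 — short.
Trying y = 3.06 m: A R^(2/3) = 29.77 — ≈ 29.73.

y_n = 3.06 m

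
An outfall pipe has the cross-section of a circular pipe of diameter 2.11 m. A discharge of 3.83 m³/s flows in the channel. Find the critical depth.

At critical depth, Q² T / (g A³) = 1, i.e. A³/T = Q²/g = 3.83²/9.81 = 1.495.
Trying y = 1.09 m: A³/T = 2.869 — too large.
Trying y = 0.815 m: A³/T = 0.9422 — too small.
Trying y = 0.919 m: A³/T = 1.494 — ≈ 1.495.

y_c = 0.919 m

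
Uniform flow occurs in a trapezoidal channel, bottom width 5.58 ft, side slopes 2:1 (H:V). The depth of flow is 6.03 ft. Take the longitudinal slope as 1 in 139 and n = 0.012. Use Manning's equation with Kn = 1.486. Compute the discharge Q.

With bottom width b = 5.58 ft and side slope z = 2: A = (b + zy)y = (5.58 + 2×6.03)×6.03 = 106.4 ft²; P = b + 2y√(1+z²) = 5.58 + 2×6.03×2.236 = 32.55 ft.
Hydraulic radius R = A/P = 106.4/32.55 = 3.268 ft.
Manning's equation: Q = (1.486/n) A R^(2/3) S^(1/2) = (1.486/0.012) × 106.4 × 3.268^(2/3) × 0.007194^(1/2) = 2460 ft³/s.

Q = 2460 ft³/s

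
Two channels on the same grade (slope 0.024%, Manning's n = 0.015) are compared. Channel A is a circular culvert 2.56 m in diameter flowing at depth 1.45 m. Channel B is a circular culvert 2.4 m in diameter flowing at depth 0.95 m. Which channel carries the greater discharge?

channel A

Channel A: For a circular section of diameter D = 2.56 m at depth y = 1.45 m, the central angle is θ = 2 arccos(1 − 2y/D) = 3.408 rad. Then A = (D²/8)(θ − sin θ) = 3.008 m² and P = Dθ/2 = 4.362 m. Hydraulic radius R = A/P = 3.008/4.362 = 0.6894 m. Q_A = (1/0.015)·3.008·0.6894^(2/3)·√0.00024 = 2.424 m³/s.
Channel B: For a circular section of diameter D = 2.4 m at depth y = 0.95 m, the central angle is θ = 2 arccos(1 − 2y/D) = 2.722 rad. Then A = (D²/8)(θ − sin θ) = 1.666 m² and P = Dθ/2 = 3.266 m. Hydraulic radius R = A/P = 1.666/3.266 = 0.5102 m. Q_B = (1/0.015)·1.666·0.5102^(2/3)·√0.00024 = 1.099 m³/s.
Q_A = 2.424 m³/s vs Q_B = 1.099 m³/s, so channel A carries more.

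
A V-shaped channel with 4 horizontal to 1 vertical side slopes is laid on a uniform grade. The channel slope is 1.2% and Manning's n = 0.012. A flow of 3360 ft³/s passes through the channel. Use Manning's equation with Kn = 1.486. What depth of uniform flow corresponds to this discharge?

y_n = 5.63 ft

Manning's equation rearranged: A R^(2/3) = nQ / (1.486·√S) = 0.012 × 3360 / (1.486 × √0.012) = 247.7.
At y = 6.91 ft: A R^(2/3) = 427.8 — high.
At y = 5.63 ft: A R^(2/3) = 247.7 — matches.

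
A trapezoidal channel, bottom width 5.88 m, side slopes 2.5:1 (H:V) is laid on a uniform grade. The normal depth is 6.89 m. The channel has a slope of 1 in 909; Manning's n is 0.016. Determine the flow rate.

Q = 790 m³/s

With bottom width b = 5.88 m and side slope z = 2.5: A = (b + zy)y = (5.88 + 2.5×6.89)×6.89 = 159.2 m²; P = b + 2y√(1+z²) = 5.88 + 2×6.89×2.693 = 42.98 m.
Hydraulic radius R = A/P = 159.2/42.98 = 3.704 m.
Manning's equation: Q = (1/n) A R^(2/3) S^(1/2) = (1/0.016) × 159.2 × 3.704^(2/3) × 0.0011^(1/2) = 790 m³/s.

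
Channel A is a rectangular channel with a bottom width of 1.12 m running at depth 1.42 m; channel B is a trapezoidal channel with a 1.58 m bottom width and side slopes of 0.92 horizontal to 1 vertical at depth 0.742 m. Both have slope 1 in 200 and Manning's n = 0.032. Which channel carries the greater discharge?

channel B

Channel A: Flow area A = b·y = 1.12 × 1.42 = 1.59 m². Wetted perimeter P = b + 2y = 1.12 + 2×1.42 = 3.96 m. Hydraulic radius R = A/P = 1.59/3.96 = 0.4016 m. Q_A = (1/0.032)·1.59·0.4016^(2/3)·√0.005 = 1.913 m³/s.
Channel B: With bottom width b = 1.58 m and side slope z = 0.92: A = (b + zy)y = (1.58 + 0.92×0.742)×0.742 = 1.679 m²; P = b + 2y√(1+z²) = 1.58 + 2×0.742×1.359 = 3.596 m. Hydraulic radius R = A/P = 1.679/3.596 = 0.4668 m. Q_B = (1/0.032)·1.679·0.4668^(2/3)·√0.005 = 2.232 m³/s.
Q_A = 1.913 m³/s vs Q_B = 2.232 m³/s, so channel B carries more.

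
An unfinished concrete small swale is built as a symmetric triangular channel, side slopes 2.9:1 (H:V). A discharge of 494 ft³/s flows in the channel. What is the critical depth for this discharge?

y_c = 4.48 ft

At critical depth, Q² T / (g A³) = 1, i.e. A³/T = Q²/g = 494²/32.2 = 7579.
Try y = 4.03 ft: A³/T = 4470 — too small.
Try y = 5.4 ft: A³/T = 19310 — too large.
Try y = 4.48 ft: A³/T = 7589 — close enough.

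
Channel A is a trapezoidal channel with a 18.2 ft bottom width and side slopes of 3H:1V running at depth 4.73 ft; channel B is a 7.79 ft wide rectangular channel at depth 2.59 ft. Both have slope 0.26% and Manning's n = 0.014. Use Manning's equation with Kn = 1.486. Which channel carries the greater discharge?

channel A

Channel A: With bottom width b = 18.2 ft and side slope z = 3: A = (b + zy)y = (18.2 + 3×4.73)×4.73 = 153.2 ft²; P = b + 2y√(1+z²) = 18.2 + 2×4.73×3.162 = 48.12 ft. Hydraulic radius R = A/P = 153.2/48.12 = 3.184 ft. Q_A = (1.486/0.014)·153.2·3.184^(2/3)·√0.0026 = 1795 ft³/s.
Channel B: Flow area A = b·y = 7.79 × 2.59 = 20.18 ft². Wetted perimeter P = b + 2y = 7.79 + 2×2.59 = 12.97 ft. Hydraulic radius R = A/P = 20.18/12.97 = 1.556 ft. Q_B = (1.486/0.014)·20.18·1.556^(2/3)·√0.0026 = 146.6 ft³/s.
Q_A = 1795 ft³/s vs Q_B = 146.6 ft³/s, so channel A carries more.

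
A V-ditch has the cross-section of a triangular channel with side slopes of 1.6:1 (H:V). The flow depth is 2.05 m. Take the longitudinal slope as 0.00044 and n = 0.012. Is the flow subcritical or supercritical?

subcritical

For a triangular section with side slope z = 1.6: A = zy² = 1.6×2.05² = 6.724 m²; P = 2y√(1+z²) = 2×2.05×1.887 = 7.736 m.
Hydraulic radius R = A/P = 6.724/7.736 = 0.8692 m.
V = (1/n) R^(2/3) √S = (1/0.012) × 0.8692^(2/3) × √0.00044 = 1.592 m/s. Hydraulic depth D_h = A/T = 6.724/6.56 = 1.025 m.
Froude number Fr = V/√(g·D_h) = 1.592/√(9.81×1.025) = 0.502, which is less than 1, so the flow is subcritical.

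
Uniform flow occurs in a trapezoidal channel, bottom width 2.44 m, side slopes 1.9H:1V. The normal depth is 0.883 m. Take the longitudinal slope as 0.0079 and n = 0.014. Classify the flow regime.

With bottom width b = 2.44 m and side slope z = 1.9: A = (b + zy)y = (2.44 + 1.9×0.883)×0.883 = 3.636 m²; P = b + 2y√(1+z²) = 2.44 + 2×0.883×2.147 = 6.232 m.
Hydraulic radius R = A/P = 3.636/6.232 = 0.5835 m.
V = (1/n) R^(2/3) √S = (1/0.014) × 0.5835^(2/3) × √0.0079 = 4.433 m/s. Hydraulic depth D_h = A/T = 3.636/5.795 = 0.6274 m.
Froude number Fr = V/√(g·D_h) = 4.433/√(9.81×0.6274) = 1.79, which is greater than 1, so the flow is supercritical.

supercritical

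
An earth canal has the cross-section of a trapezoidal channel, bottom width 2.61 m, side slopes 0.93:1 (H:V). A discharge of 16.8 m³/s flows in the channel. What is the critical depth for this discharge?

At critical depth, Q² T / (g A³) = 1, i.e. A³/T = Q²/g = 16.8²/9.81 = 28.77.
At y = 1.16 m: A³/T = 16.43 — short.
At y = 1.36 m: A³/T = 28.47 — matches.

y_c = 1.36 m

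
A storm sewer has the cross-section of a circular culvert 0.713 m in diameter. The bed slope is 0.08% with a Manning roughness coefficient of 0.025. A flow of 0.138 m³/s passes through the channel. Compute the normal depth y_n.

Manning's equation rearranged: A R^(2/3) = nQ / (1·√S) = 0.025 × 0.138 / (√0.0008) = 0.122.
At y = 0.468 m: A R^(2/3) = 0.09699 — too small.
At y = 0.656 m: A R^(2/3) = 0.1357 — too large.
At y = 0.563 m: A R^(2/3) = 0.122 — ≈ 0.122.

y_n = 0.563 m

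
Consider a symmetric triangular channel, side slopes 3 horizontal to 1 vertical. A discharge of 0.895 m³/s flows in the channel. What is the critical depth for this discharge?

y_c = 0.448 m

At critical depth, Q² T / (g A³) = 1, i.e. A³/T = Q²/g = 0.895²/9.81 = 0.08165.
Trying y = 0.493 m: A³/T = 0.1311 — too large.
Trying y = 0.371 m: A³/T = 0.03163 — too small.
Trying y = 0.448 m: A³/T = 0.08121 — matches.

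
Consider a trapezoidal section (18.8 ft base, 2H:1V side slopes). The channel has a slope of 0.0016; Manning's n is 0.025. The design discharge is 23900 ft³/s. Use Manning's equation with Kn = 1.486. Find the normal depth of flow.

y_n = 25.5 ft

Manning's equation rearranged: A R^(2/3) = nQ / (1.486·√S) = 0.025 × 23900 / (1.486 × √0.0016) = 10050.
Try y = 31.8 ft: A R^(2/3) = 16830 — high.
Try y = 20.3 ft: A R^(2/3) = 5965 — low.
Try y = 25.5 ft: A R^(2/3) = 10040 — ≈ 10050.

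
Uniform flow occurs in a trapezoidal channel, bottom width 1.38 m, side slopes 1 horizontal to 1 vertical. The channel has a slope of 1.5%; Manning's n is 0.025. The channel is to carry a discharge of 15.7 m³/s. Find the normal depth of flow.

y_n = 1.41 m

Manning's equation rearranged: A R^(2/3) = nQ / (1·√S) = 0.025 × 15.7 / (√0.015) = 3.205.
Trying y = 1.1 m: A R^(2/3) = 1.957 — low.
Trying y = 1.75 m: A R^(2/3) = 4.974 — high.
Trying y = 1.41 m: A R^(2/3) = 3.198 — matches.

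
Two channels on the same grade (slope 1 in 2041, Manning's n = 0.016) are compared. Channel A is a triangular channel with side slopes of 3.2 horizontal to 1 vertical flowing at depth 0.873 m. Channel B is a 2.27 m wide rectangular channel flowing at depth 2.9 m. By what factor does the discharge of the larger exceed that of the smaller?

4.22

Channel A: For a triangular section with side slope z = 3.2: A = zy² = 3.2×0.873² = 2.439 m²; P = 2y√(1+z²) = 2×0.873×3.353 = 5.854 m. Hydraulic radius R = A/P = 2.439/5.854 = 0.4166 m. Q_A = (1/0.016)·2.439·0.4166^(2/3)·√0.00049 = 1.882 m³/s.
Channel B: Flow area A = b·y = 2.27 × 2.9 = 6.583 m². Wetted perimeter P = b + 2y = 2.27 + 2×2.9 = 8.07 m. Hydraulic radius R = A/P = 6.583/8.07 = 0.8157 m. Q_B = (1/0.016)·6.583·0.8157^(2/3)·√0.00049 = 7.951 m³/s.
The larger discharge is 7.951 m³/s and the smaller is 1.882 m³/s; the ratio is 4.22.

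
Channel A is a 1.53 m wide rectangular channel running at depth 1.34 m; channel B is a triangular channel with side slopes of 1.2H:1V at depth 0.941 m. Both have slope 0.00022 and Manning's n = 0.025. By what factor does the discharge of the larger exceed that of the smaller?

Channel A: Flow area A = b·y = 1.53 × 1.34 = 2.05 m². Wetted perimeter P = b + 2y = 1.53 + 2×1.34 = 4.21 m. Hydraulic radius R = A/P = 2.05/4.21 = 0.487 m. Q_A = (1/0.025)·2.05·0.487^(2/3)·√0.00022 = 0.7529 m³/s.
Channel B: For a triangular section with side slope z = 1.2: A = zy² = 1.2×0.941² = 1.063 m²; P = 2y√(1+z²) = 2×0.941×1.562 = 2.94 m. Hydraulic radius R = A/P = 1.063/2.94 = 0.3614 m. Q_B = (1/0.025)·1.063·0.3614^(2/3)·√0.00022 = 0.3199 m³/s.
The larger discharge is 0.7529 m³/s and the smaller is 0.3199 m³/s; the ratio is 2.35.

2.35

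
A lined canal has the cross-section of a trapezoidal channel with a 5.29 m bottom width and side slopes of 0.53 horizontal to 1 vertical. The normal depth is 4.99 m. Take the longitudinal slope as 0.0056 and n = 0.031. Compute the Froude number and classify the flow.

subcritical

With bottom width b = 5.29 m and side slope z = 0.53: A = (b + zy)y = (5.29 + 0.53×4.99)×4.99 = 39.59 m²; P = b + 2y√(1+z²) = 5.29 + 2×4.99×1.132 = 16.59 m.
Hydraulic radius R = A/P = 39.59/16.59 = 2.387 m.
V = (1/n) R^(2/3) √S = (1/0.031) × 2.387^(2/3) × √0.0056 = 4.312 m/s. Hydraulic depth D_h = A/T = 39.59/10.58 = 3.743 m.
Froude number Fr = V/√(g·D_h) = 4.312/√(9.81×3.743) = 0.712, which is less than 1, so the flow is subcritical.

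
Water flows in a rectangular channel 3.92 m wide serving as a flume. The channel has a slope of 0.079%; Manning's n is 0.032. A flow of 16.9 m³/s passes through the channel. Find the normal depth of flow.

Manning's equation rearranged: A R^(2/3) = nQ / (1·√S) = 0.032 × 16.9 / (√0.00079) = 19.24.
Trying y = 2.79 m: A R^(2/3) = 12.01 — short.
Trying y = 4.07 m: A R^(2/3) = 19.23 — matches.

y_n = 4.07 m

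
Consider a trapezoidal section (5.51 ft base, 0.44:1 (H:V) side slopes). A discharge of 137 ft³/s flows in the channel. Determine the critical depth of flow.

At critical depth, Q² T / (g A³) = 1, i.e. A³/T = Q²/g = 137²/32.2 = 582.9.
Try y = 1.79 ft: A³/T = 202.2 — too small.
Try y = 2.82 ft: A³/T = 863.3 — too large.
Try y = 2.5 ft: A³/T = 585.3 — close enough.

y_c = 2.5 ft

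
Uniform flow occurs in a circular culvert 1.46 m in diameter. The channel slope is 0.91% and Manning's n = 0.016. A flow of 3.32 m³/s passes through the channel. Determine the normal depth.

Manning's equation rearranged: A R^(2/3) = nQ / (1·√S) = 0.016 × 3.32 / (√0.0091) = 0.5568.
Trying y = 0.686 m: A R^(2/3) = 0.3842 — low.
Trying y = 0.959 m: A R^(2/3) = 0.6565 — high.
Trying y = 0.858 m: A R^(2/3) = 0.5564 — ≈ 0.5568.

y_n = 0.858 m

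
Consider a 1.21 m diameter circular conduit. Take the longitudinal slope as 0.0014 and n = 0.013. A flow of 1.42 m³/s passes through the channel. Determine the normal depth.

y_n = 0.943 m

Manning's equation rearranged: A R^(2/3) = nQ / (1·√S) = 0.013 × 1.42 / (√0.0014) = 0.4934.
Try y = 1.1 m: A R^(2/3) = 0.5543 — too large.
Try y = 0.696 m: A R^(2/3) = 0.326 — too small.
Try y = 0.943 m: A R^(2/3) = 0.4931 — matches.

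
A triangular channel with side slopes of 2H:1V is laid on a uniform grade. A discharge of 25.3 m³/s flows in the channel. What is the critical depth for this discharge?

y_c = 2.01 m

At critical depth, Q² T / (g A³) = 1, i.e. A³/T = Q²/g = 25.3²/9.81 = 65.25.
Try y = 2.4 m: A³/T = 159.3 — too large.
Try y = 2.01 m: A³/T = 65.62 — close enough.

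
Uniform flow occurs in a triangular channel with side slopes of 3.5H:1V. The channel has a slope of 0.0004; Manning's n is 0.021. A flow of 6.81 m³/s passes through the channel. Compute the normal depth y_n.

y_n = 1.57 m

Manning's equation rearranged: A R^(2/3) = nQ / (1·√S) = 0.021 × 6.81 / (√0.0004) = 7.151.
At y = 1.72 m: A R^(2/3) = 9.122 — too large.
At y = 1.16 m: A R^(2/3) = 3.191 — too small.
At y = 1.57 m: A R^(2/3) = 7.152 — ≈ 7.151.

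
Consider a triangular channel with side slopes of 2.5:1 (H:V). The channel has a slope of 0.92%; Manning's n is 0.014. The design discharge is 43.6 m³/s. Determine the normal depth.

Manning's equation rearranged: A R^(2/3) = nQ / (1·√S) = 0.014 × 43.6 / (√0.0092) = 6.364.
Trying y = 1.9 m: A R^(2/3) = 8.301 — too large.
Trying y = 1.44 m: A R^(2/3) = 3.963 — too small.
Trying y = 1.72 m: A R^(2/3) = 6.366 — matches.

y_n = 1.72 m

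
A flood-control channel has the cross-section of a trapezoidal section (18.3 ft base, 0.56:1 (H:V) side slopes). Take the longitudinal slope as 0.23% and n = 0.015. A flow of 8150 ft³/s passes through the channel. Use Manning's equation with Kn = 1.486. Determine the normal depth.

y_n = 15.9 ft

Manning's equation rearranged: A R^(2/3) = nQ / (1.486·√S) = 0.015 × 8150 / (1.486 × √0.0023) = 1715.
Trying y = 19.9 ft: A R^(2/3) = 2567 — over.
Trying y = 15.9 ft: A R^(2/3) = 1716 — close enough.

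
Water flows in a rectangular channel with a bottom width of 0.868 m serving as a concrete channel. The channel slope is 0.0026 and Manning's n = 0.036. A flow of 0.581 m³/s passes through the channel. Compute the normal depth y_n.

y_n = 1.04 m

Manning's equation rearranged: A R^(2/3) = nQ / (1·√S) = 0.036 × 0.581 / (√0.0026) = 0.4102.
Try y = 1.13 m: A R^(2/3) = 0.4527 — over.
Try y = 1.04 m: A R^(2/3) = 0.4101 — ≈ 0.4102.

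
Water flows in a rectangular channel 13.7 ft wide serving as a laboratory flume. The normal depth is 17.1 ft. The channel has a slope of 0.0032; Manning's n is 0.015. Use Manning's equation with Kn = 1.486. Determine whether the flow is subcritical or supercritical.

Flow area A = b·y = 13.7 × 17.1 = 234.3 ft². Wetted perimeter P = b + 2y = 13.7 + 2×17.1 = 47.9 ft.
Hydraulic radius R = A/P = 234.3/47.9 = 4.891 ft.
V = (1.486/n) R^(2/3) √S = (1.486/0.015) × 4.891^(2/3) × √0.0032 = 16.15 ft/s. Hydraulic depth D_h = A/T = 234.3/13.7 = 17.1 ft.
Froude number Fr = V/√(g·D_h) = 16.15/√(32.2×17.1) = 0.688, which is less than 1, so the flow is subcritical.

subcritical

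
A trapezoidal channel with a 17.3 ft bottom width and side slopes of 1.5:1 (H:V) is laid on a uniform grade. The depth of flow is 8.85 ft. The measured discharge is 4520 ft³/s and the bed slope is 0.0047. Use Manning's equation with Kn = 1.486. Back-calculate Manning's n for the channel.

n = 0.019

With bottom width b = 17.3 ft and side slope z = 1.5: A = (b + zy)y = (17.3 + 1.5×8.85)×8.85 = 270.6 ft²; P = b + 2y√(1+z²) = 17.3 + 2×8.85×1.803 = 49.21 ft.
Hydraulic radius R = A/P = 270.6/49.21 = 5.499 ft.
Rearranging Manning's equation: n = (1.486/Q) A R^(2/3) S^(1/2) = (1.486/4520) × 270.6 × 5.499^(2/3) × √0.0047 = 0.019.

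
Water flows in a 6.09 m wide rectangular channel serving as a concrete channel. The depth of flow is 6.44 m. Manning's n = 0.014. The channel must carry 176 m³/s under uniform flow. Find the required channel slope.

S = 0.0015

Flow area A = b·y = 6.09 × 6.44 = 39.22 m². Wetted perimeter P = b + 2y = 6.09 + 2×6.44 = 18.97 m.
Hydraulic radius R = A/P = 39.22/18.97 = 2.067 m.
From Manning's equation, S = [nQ / (1 A R^(2/3))]² = [0.014 × 176 / (1 × 39.22 × 2.067^(2/3))]² = 0.0015.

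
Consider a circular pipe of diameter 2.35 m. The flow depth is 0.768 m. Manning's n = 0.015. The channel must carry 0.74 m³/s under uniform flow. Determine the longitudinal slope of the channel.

S = 0.00025

For a circular section of diameter D = 2.35 m at depth y = 0.768 m, the central angle is θ = 2 arccos(1 − 2y/D) = 2.434 rad. Then A = (D²/8)(θ − sin θ) = 1.232 m² and P = Dθ/2 = 2.86 m.
Hydraulic radius R = A/P = 1.232/2.86 = 0.4306 m.
From Manning's equation, S = [nQ / (1 A R^(2/3))]² = [0.015 × 0.74 / (1 × 1.232 × 0.4306^(2/3))]² = 0.00025.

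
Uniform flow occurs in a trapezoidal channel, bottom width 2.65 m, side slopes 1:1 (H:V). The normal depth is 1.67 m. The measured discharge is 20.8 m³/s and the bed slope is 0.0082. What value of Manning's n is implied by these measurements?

n = 0.031

With bottom width b = 2.65 m and side slope z = 1: A = (b + zy)y = (2.65 + 1×1.67)×1.67 = 7.214 m²; P = b + 2y√(1+z²) = 2.65 + 2×1.67×1.414 = 7.373 m.
Hydraulic radius R = A/P = 7.214/7.373 = 0.9784 m.
Rearranging Manning's equation: n = (1/Q) A R^(2/3) S^(1/2) = (1/20.8) × 7.214 × 0.9784^(2/3) × √0.0082 = 0.031.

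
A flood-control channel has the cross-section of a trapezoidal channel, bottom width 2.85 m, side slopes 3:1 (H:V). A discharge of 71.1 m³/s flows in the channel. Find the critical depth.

At critical depth, Q² T / (g A³) = 1, i.e. A³/T = Q²/g = 71.1²/9.81 = 515.3.
Trying y = 1.87 m: A³/T = 281.4 — too small.
Trying y = 2.5 m: A³/T = 970.5 — too large.
Trying y = 2.16 m: A³/T = 517.7 — close enough.

y_c = 2.16 m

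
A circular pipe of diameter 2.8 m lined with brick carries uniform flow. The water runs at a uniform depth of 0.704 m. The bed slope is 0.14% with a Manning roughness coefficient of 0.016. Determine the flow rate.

For a circular section of diameter D = 2.8 m at depth y = 0.704 m, the central angle is θ = 2 arccos(1 − 2y/D) = 2.101 rad. Then A = (D²/8)(θ − sin θ) = 1.214 m² and P = Dθ/2 = 2.941 m.
Hydraulic radius R = A/P = 1.214/2.941 = 0.4126 m.
Manning's equation: Q = (1/n) A R^(2/3) S^(1/2) = (1/0.016) × 1.214 × 0.4126^(2/3) × 0.0014^(1/2) = 1.57 m³/s.

Q = 1.57 m³/s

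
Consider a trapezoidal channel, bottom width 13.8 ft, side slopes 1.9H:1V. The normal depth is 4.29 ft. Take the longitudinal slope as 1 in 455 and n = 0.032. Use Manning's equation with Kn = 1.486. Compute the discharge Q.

With bottom width b = 13.8 ft and side slope z = 1.9: A = (b + zy)y = (13.8 + 1.9×4.29)×4.29 = 94.17 ft²; P = b + 2y√(1+z²) = 13.8 + 2×4.29×2.147 = 32.22 ft.
Hydraulic radius R = A/P = 94.17/32.22 = 2.923 ft.
Manning's equation: Q = (1.486/n) A R^(2/3) S^(1/2) = (1.486/0.032) × 94.17 × 2.923^(2/3) × 0.002198^(1/2) = 419 ft³/s.

Q = 419 ft³/s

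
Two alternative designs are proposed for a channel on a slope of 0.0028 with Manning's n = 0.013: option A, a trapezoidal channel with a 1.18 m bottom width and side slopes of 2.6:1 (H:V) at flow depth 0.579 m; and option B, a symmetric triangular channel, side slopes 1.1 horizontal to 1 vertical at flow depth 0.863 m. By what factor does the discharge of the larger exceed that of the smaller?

2.03

Channel A: With bottom width b = 1.18 m and side slope z = 2.6: A = (b + zy)y = (1.18 + 2.6×0.579)×0.579 = 1.555 m²; P = b + 2y√(1+z²) = 1.18 + 2×0.579×2.786 = 4.406 m. Hydraulic radius R = A/P = 1.555/4.406 = 0.3529 m. Q_A = (1/0.013)·1.555·0.3529^(2/3)·√0.0028 = 3.161 m³/s.
Channel B: For a triangular section with side slope z = 1.1: A = zy² = 1.1×0.863² = 0.8192 m²; P = 2y√(1+z²) = 2×0.863×1.487 = 2.566 m. Hydraulic radius R = A/P = 0.8192/2.566 = 0.3193 m. Q_B = (1/0.013)·0.8192·0.3193^(2/3)·√0.0028 = 1.558 m³/s.
The larger discharge is 3.161 m³/s and the smaller is 1.558 m³/s; the ratio is 2.03.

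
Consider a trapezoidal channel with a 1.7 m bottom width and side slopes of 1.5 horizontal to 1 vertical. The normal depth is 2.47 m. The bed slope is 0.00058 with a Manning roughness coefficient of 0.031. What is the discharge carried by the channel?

With bottom width b = 1.7 m and side slope z = 1.5: A = (b + zy)y = (1.7 + 1.5×2.47)×2.47 = 13.35 m²; P = b + 2y√(1+z²) = 1.7 + 2×2.47×1.803 = 10.61 m.
Hydraulic radius R = A/P = 13.35/10.61 = 1.259 m.
Manning's equation: Q = (1/n) A R^(2/3) S^(1/2) = (1/0.031) × 13.35 × 1.259^(2/3) × 0.00058^(1/2) = 12.1 m³/s.

Q = 12.1 m³/s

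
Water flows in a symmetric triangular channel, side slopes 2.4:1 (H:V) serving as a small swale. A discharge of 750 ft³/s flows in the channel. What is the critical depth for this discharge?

At critical depth, Q² T / (g A³) = 1, i.e. A³/T = Q²/g = 750²/32.2 = 17470.
At y = 5 ft: A³/T = 9000 — too small.
At y = 6.79 ft: A³/T = 41570 — too large.
At y = 5.71 ft: A³/T = 17480 — ≈ 17470.

y_c = 5.71 ft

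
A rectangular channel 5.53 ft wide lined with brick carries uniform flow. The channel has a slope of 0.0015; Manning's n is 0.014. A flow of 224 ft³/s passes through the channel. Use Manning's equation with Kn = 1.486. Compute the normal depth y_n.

Manning's equation rearranged: A R^(2/3) = nQ / (1.486·√S) = 0.014 × 224 / (1.486 × √0.0015) = 54.49.
At y = 4.88 ft: A R^(2/3) = 39.41 — low.
At y = 7.34 ft: A R^(2/3) = 64.61 — high.
At y = 6.36 ft: A R^(2/3) = 54.47 — matches.

y_n = 6.36 ft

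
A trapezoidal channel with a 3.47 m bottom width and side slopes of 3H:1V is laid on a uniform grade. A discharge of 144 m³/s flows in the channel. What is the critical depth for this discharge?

At critical depth, Q² T / (g A³) = 1, i.e. A³/T = Q²/g = 144²/9.81 = 2114.
At y = 2.24 m: A³/T = 703.3 — short.
At y = 2.9 m: A³/T = 2106 — close enough.

y_c = 2.9 m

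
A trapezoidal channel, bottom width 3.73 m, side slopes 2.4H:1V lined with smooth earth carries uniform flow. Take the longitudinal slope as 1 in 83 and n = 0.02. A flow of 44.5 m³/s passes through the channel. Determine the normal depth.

y_n = 1.31 m

Manning's equation rearranged: A R^(2/3) = nQ / (1·√S) = 0.02 × 44.5 / (√0.01205) = 8.108.
Try y = 1.49 m: A R^(2/3) = 10.51 — too large.
Try y = 1.31 m: A R^(2/3) = 8.107 — close enough.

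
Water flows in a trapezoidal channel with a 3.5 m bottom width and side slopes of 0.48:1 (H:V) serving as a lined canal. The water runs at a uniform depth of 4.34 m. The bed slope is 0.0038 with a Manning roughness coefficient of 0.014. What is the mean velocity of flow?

With bottom width b = 3.5 m and side slope z = 0.48: A = (b + zy)y = (3.5 + 0.48×4.34)×4.34 = 24.23 m²; P = b + 2y√(1+z²) = 3.5 + 2×4.34×1.109 = 13.13 m.
Hydraulic radius R = A/P = 24.23/13.13 = 1.846 m.
From Manning's equation, V = (1/n) R^(2/3) S^(1/2) = (1/0.014) × 1.846^(2/3) × 0.0038^(1/2) = 6.63 m/s.

V = 6.63 m/s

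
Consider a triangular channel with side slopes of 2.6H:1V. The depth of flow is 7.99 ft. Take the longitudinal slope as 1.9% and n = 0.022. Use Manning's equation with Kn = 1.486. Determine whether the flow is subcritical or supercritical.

For a triangular section with side slope z = 2.6: A = zy² = 2.6×7.99² = 166 ft²; P = 2y√(1+z²) = 2×7.99×2.786 = 44.52 ft.
Hydraulic radius R = A/P = 166/44.52 = 3.729 ft.
V = (1.486/n) R^(2/3) √S = (1.486/0.022) × 3.729^(2/3) × √0.019 = 22.39 ft/s. Hydraulic depth D_h = A/T = 166/41.55 = 3.995 ft.
Froude number Fr = V/√(g·D_h) = 22.39/√(32.2×3.995) = 1.97, which is greater than 1, so the flow is supercritical.

supercritical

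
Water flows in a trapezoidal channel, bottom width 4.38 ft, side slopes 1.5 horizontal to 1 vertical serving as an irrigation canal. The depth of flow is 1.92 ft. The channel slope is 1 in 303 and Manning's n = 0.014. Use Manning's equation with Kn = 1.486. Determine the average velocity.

With bottom width b = 4.38 ft and side slope z = 1.5: A = (b + zy)y = (4.38 + 1.5×1.92)×1.92 = 13.94 ft²; P = b + 2y√(1+z²) = 4.38 + 2×1.92×1.803 = 11.3 ft.
Hydraulic radius R = A/P = 13.94/11.3 = 1.233 ft.
From Manning's equation, V = (1.486/n) R^(2/3) S^(1/2) = (1.486/0.014) × 1.233^(2/3) × 0.0033^(1/2) = 7.01 ft/s.

V = 7.01 ft/s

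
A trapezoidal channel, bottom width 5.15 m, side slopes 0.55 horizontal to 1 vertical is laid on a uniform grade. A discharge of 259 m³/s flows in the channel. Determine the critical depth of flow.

y_c = 5.24 m

At critical depth, Q² T / (g A³) = 1, i.e. A³/T = Q²/g = 259²/9.81 = 6838.
At y = 6.63 m: A³/T = 15940 — over.
At y = 4.57 m: A³/T = 4221 — short.
At y = 5.24 m: A³/T = 6831 — matches.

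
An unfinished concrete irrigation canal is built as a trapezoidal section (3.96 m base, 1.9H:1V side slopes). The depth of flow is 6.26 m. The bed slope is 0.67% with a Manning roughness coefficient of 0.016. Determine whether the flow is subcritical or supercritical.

supercritical

With bottom width b = 3.96 m and side slope z = 1.9: A = (b + zy)y = (3.96 + 1.9×6.26)×6.26 = 99.25 m²; P = b + 2y√(1+z²) = 3.96 + 2×6.26×2.147 = 30.84 m.
Hydraulic radius R = A/P = 99.25/30.84 = 3.218 m.
V = (1/n) R^(2/3) √S = (1/0.016) × 3.218^(2/3) × √0.0067 = 11.15 m/s. Hydraulic depth D_h = A/T = 99.25/27.75 = 3.577 m.
Froude number Fr = V/√(g·D_h) = 11.15/√(9.81×3.577) = 1.88, which is greater than 1, so the flow is supercritical.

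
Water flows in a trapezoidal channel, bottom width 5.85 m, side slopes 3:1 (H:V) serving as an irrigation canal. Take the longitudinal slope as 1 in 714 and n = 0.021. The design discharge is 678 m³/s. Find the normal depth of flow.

y_n = 6.5 m

Manning's equation rearranged: A R^(2/3) = nQ / (1·√S) = 0.021 × 678 / (√0.001401) = 380.5.
Trying y = 5.65 m: A R^(2/3) = 273.8 — short.
Trying y = 7.74 m: A R^(2/3) = 576.9 — over.
Trying y = 6.5 m: A R^(2/3) = 380.5 — matches.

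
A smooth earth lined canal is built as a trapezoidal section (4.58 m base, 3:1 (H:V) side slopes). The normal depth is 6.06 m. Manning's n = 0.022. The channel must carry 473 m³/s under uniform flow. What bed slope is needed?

With bottom width b = 4.58 m and side slope z = 3: A = (b + zy)y = (4.58 + 3×6.06)×6.06 = 137.9 m²; P = b + 2y√(1+z²) = 4.58 + 2×6.06×3.162 = 42.91 m.
Hydraulic radius R = A/P = 137.9/42.91 = 3.215 m.
From Manning's equation, S = [nQ / (1 A R^(2/3))]² = [0.022 × 473 / (1 × 137.9 × 3.215^(2/3))]² = 0.0012.

S = 0.0012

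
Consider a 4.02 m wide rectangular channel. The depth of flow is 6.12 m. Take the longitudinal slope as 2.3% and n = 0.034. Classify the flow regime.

subcritical

Flow area A = b·y = 4.02 × 6.12 = 24.6 m². Wetted perimeter P = b + 2y = 4.02 + 2×6.12 = 16.26 m.
Hydraulic radius R = A/P = 24.6/16.26 = 1.513 m.
V = (1/n) R^(2/3) √S = (1/0.034) × 1.513^(2/3) × √0.023 = 5.879 m/s. Hydraulic depth D_h = A/T = 24.6/4.02 = 6.12 m.
Froude number Fr = V/√(g·D_h) = 5.879/√(9.81×6.12) = 0.759, which is less than 1, so the flow is subcritical.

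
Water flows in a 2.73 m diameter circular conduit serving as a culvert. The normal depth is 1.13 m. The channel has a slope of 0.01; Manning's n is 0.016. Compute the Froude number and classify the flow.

supercritical

For a circular section of diameter D = 2.73 m at depth y = 1.13 m, the central angle is θ = 2 arccos(1 − 2y/D) = 2.796 rad. Then A = (D²/8)(θ − sin θ) = 2.288 m² and P = Dθ/2 = 3.816 m.
Hydraulic radius R = A/P = 2.288/3.816 = 0.5997 m.
V = (1/n) R^(2/3) √S = (1/0.016) × 0.5997^(2/3) × √0.01 = 4.445 m/s. Hydraulic depth D_h = A/T = 2.288/2.689 = 0.8509 m.
Froude number Fr = V/√(g·D_h) = 4.445/√(9.81×0.8509) = 1.54, which is greater than 1, so the flow is supercritical.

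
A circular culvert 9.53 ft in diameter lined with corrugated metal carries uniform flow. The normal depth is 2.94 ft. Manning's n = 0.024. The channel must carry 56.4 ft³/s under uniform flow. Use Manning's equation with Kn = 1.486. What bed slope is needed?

For a circular section of diameter D = 9.53 ft at depth y = 2.94 ft, the central angle is θ = 2 arccos(1 − 2y/D) = 2.356 rad. Then A = (D²/8)(θ − sin θ) = 18.71 ft² and P = Dθ/2 = 11.22 ft.
Hydraulic radius R = A/P = 18.71/11.22 = 1.667 ft.
From Manning's equation, S = [nQ / (1.486 A R^(2/3))]² = [0.024 × 56.4 / (1.486 × 18.71 × 1.667^(2/3))]² = 0.0012.

S = 0.0012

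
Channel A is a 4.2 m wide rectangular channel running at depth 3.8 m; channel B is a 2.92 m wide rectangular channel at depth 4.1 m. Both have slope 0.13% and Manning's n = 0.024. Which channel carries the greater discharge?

channel A

Channel A: Flow area A = b·y = 4.2 × 3.8 = 15.96 m². Wetted perimeter P = b + 2y = 4.2 + 2×3.8 = 11.8 m. Hydraulic radius R = A/P = 15.96/11.8 = 1.353 m. Q_A = (1/0.024)·15.96·1.353^(2/3)·√0.0013 = 29.32 m³/s.
Channel B: Flow area A = b·y = 2.92 × 4.1 = 11.97 m². Wetted perimeter P = b + 2y = 2.92 + 2×4.1 = 11.12 m. Hydraulic radius R = A/P = 11.97/11.12 = 1.077 m. Q_B = (1/0.024)·11.97·1.077^(2/3)·√0.0013 = 18.89 m³/s.
Q_A = 29.32 m³/s vs Q_B = 18.89 m³/s, so channel A carries more.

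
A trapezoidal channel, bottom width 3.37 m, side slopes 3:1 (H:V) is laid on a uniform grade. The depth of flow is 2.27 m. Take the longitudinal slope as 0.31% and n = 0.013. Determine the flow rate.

Q = 118 m³/s

With bottom width b = 3.37 m and side slope z = 3: A = (b + zy)y = (3.37 + 3×2.27)×2.27 = 23.11 m²; P = b + 2y√(1+z²) = 3.37 + 2×2.27×3.162 = 17.73 m.
Hydraulic radius R = A/P = 23.11/17.73 = 1.304 m.
Manning's equation: Q = (1/n) A R^(2/3) S^(1/2) = (1/0.013) × 23.11 × 1.304^(2/3) × 0.0031^(1/2) = 118 m³/s.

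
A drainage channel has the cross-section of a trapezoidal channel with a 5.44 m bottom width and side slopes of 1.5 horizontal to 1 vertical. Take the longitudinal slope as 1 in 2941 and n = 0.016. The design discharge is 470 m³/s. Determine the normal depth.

Manning's equation rearranged: A R^(2/3) = nQ / (1·√S) = 0.016 × 470 / (√0.00034) = 407.8.
At y = 6.39 m: A R^(2/3) = 215.9 — low.
At y = 9.58 m: A R^(2/3) = 536 — high.
At y = 8.5 m: A R^(2/3) = 407.9 — close enough.

y_n = 8.5 m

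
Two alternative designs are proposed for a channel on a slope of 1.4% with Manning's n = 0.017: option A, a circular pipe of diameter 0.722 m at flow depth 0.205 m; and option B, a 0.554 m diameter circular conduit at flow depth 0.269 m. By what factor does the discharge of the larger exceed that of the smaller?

Channel A: For a circular section of diameter D = 0.722 m at depth y = 0.205 m, the central angle is θ = 2 arccos(1 − 2y/D) = 2.248 rad. Then A = (D²/8)(θ − sin θ) = 0.09569 m² and P = Dθ/2 = 0.8115 m. Hydraulic radius R = A/P = 0.09569/0.8115 = 0.1179 m. Q_A = (1/0.017)·0.09569·0.1179^(2/3)·√0.014 = 0.1601 m³/s.
Channel B: For a circular section of diameter D = 0.554 m at depth y = 0.269 m, the central angle is θ = 2 arccos(1 − 2y/D) = 3.084 rad. Then A = (D²/8)(θ − sin θ) = 0.1161 m² and P = Dθ/2 = 0.8542 m. Hydraulic radius R = A/P = 0.1161/0.8542 = 0.1359 m. Q_B = (1/0.017)·0.1161·0.1359^(2/3)·√0.014 = 0.2136 m³/s.
The larger discharge is 0.2136 m³/s and the smaller is 0.1601 m³/s; the ratio is 1.33.

1.33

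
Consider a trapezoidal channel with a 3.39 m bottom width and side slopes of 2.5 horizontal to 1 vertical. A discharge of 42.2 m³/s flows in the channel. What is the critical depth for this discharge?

y_c = 1.69 m

At critical depth, Q² T / (g A³) = 1, i.e. A³/T = Q²/g = 42.2²/9.81 = 181.5.
At y = 1.97 m: A³/T = 332 — high.
At y = 1.32 m: A³/T = 68.93 — low.
At y = 1.69 m: A³/T = 180 — ≈ 181.5.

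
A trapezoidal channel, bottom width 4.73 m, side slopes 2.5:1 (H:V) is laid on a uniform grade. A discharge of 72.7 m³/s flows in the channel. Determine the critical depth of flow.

At critical depth, Q² T / (g A³) = 1, i.e. A³/T = Q²/g = 72.7²/9.81 = 538.8.
Trying y = 1.65 m: A³/T = 240.3 — too small.
Trying y = 2.47 m: A³/T = 1144 — too large.
Trying y = 2.04 m: A³/T = 540.1 — close enough.

y_c = 2.04 m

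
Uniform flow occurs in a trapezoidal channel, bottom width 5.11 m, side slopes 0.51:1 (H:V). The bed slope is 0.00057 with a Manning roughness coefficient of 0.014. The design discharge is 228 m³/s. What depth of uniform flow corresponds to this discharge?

y_n = 7.29 m

Manning's equation rearranged: A R^(2/3) = nQ / (1·√S) = 0.014 × 228 / (√0.00057) = 133.7.
At y = 6.31 m: A R^(2/3) = 102.6 — short.
At y = 7.99 m: A R^(2/3) = 158.8 — over.
At y = 7.29 m: A R^(2/3) = 133.8 — close enough.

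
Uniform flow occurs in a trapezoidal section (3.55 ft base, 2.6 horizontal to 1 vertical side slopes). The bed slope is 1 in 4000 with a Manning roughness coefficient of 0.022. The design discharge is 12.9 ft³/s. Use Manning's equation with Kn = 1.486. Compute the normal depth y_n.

Manning's equation rearranged: A R^(2/3) = nQ / (1.486·√S) = 0.022 × 12.9 / (1.486 × √0.00025) = 12.08.
At y = 1.98 ft: A R^(2/3) = 19.24 — over.
At y = 1.59 ft: A R^(2/3) = 12.09 — ≈ 12.08.

y_n = 1.59 ft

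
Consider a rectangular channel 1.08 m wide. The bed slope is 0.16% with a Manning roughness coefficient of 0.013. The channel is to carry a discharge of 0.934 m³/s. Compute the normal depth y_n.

Manning's equation rearranged: A R^(2/3) = nQ / (1·√S) = 0.013 × 0.934 / (√0.0016) = 0.3035.
Try y = 0.492 m: A R^(2/3) = 0.215 — low.
Try y = 0.69 m: A R^(2/3) = 0.3361 — high.
Try y = 0.638 m: A R^(2/3) = 0.3036 — ≈ 0.3035.

y_n = 0.638 m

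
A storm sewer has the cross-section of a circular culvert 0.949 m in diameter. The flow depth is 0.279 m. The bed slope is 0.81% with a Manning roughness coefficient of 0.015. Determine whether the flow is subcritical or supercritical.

For a circular section of diameter D = 0.949 m at depth y = 0.279 m, the central angle is θ = 2 arccos(1 − 2y/D) = 2.292 rad. Then A = (D²/8)(θ − sin θ) = 0.1735 m² and P = Dθ/2 = 1.088 m.
Hydraulic radius R = A/P = 0.1735/1.088 = 0.1595 m.
V = (1/n) R^(2/3) √S = (1/0.015) × 0.1595^(2/3) × √0.0081 = 1.765 m/s. Hydraulic depth D_h = A/T = 0.1735/0.8647 = 0.2007 m.
Froude number Fr = V/√(g·D_h) = 1.765/√(9.81×0.2007) = 1.26, which is greater than 1, so the flow is supercritical.

supercritical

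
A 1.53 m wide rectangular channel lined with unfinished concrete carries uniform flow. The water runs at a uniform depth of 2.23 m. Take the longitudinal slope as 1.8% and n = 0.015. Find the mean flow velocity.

V = 6.15 m/s

Flow area A = b·y = 1.53 × 2.23 = 3.412 m². Wetted perimeter P = b + 2y = 1.53 + 2×2.23 = 5.99 m.
Hydraulic radius R = A/P = 3.412/5.99 = 0.5696 m.
From Manning's equation, V = (1/n) R^(2/3) S^(1/2) = (1/0.015) × 0.5696^(2/3) × 0.018^(1/2) = 6.15 m/s.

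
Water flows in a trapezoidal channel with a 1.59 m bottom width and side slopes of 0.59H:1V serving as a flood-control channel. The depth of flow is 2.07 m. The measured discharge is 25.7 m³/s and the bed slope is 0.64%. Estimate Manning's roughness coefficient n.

n = 0.017

With bottom width b = 1.59 m and side slope z = 0.59: A = (b + zy)y = (1.59 + 0.59×2.07)×2.07 = 5.819 m²; P = b + 2y√(1+z²) = 1.59 + 2×2.07×1.161 = 6.397 m.
Hydraulic radius R = A/P = 5.819/6.397 = 0.9097 m.
Rearranging Manning's equation: n = (1/Q) A R^(2/3) S^(1/2) = (1/25.7) × 5.819 × 0.9097^(2/3) × √0.0064 = 0.017.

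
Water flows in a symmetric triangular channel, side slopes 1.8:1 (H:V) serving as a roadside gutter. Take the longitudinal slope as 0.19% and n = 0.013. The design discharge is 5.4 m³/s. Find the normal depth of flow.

y_n = 1.18 m

Manning's equation rearranged: A R^(2/3) = nQ / (1·√S) = 0.013 × 5.4 / (√0.0019) = 1.61.
Trying y = 0.957 m: A R^(2/3) = 0.922 — low.
Trying y = 1.51 m: A R^(2/3) = 3.111 — high.
Trying y = 1.18 m: A R^(2/3) = 1.612 — ≈ 1.61.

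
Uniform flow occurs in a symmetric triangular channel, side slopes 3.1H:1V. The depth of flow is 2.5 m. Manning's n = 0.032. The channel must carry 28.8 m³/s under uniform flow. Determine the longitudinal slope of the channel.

For a triangular section with side slope z = 3.1: A = zy² = 3.1×2.5² = 19.38 m²; P = 2y√(1+z²) = 2×2.5×3.257 = 16.29 m.
Hydraulic radius R = A/P = 19.38/16.29 = 1.19 m.
From Manning's equation, S = [nQ / (1 A R^(2/3))]² = [0.032 × 28.8 / (1 × 19.38 × 1.19^(2/3))]² = 0.00179.

S = 0.00179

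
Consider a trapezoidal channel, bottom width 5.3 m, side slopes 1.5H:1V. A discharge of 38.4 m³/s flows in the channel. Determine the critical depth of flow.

At critical depth, Q² T / (g A³) = 1, i.e. A³/T = Q²/g = 38.4²/9.81 = 150.3.
Trying y = 1.92 m: A³/T = 350.3 — high.
Trying y = 1.1 m: A³/T = 51.96 — low.
Trying y = 1.51 m: A³/T = 151.6 — close enough.

y_c = 1.51 m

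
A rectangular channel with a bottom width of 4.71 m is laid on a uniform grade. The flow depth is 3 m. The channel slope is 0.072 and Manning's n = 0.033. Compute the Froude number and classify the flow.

supercritical

Flow area A = b·y = 4.71 × 3 = 14.13 m². Wetted perimeter P = b + 2y = 4.71 + 2×3 = 10.71 m.
Hydraulic radius R = A/P = 14.13/10.71 = 1.319 m.
V = (1/n) R^(2/3) √S = (1/0.033) × 1.319^(2/3) × √0.072 = 9.781 m/s. Hydraulic depth D_h = A/T = 14.13/4.71 = 3 m.
Froude number Fr = V/√(g·D_h) = 9.781/√(9.81×3) = 1.8, which is greater than 1, so the flow is supercritical.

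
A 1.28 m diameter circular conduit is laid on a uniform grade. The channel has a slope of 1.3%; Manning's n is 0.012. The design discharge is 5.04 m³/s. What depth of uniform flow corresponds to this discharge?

Manning's equation rearranged: A R^(2/3) = nQ / (1·√S) = 0.012 × 5.04 / (√0.013) = 0.5304.
At y = 0.666 m: A R^(2/3) = 0.3219 — short.
At y = 1.18 m: A R^(2/3) = 0.6464 — over.
At y = 0.933 m: A R^(2/3) = 0.5306 — matches.

y_n = 0.933 m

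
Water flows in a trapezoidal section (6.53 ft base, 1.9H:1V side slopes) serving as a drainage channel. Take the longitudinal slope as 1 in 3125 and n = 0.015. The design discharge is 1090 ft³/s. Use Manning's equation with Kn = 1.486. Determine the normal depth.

Manning's equation rearranged: A R^(2/3) = nQ / (1.486·√S) = 0.015 × 1090 / (1.486 × √0.00032) = 615.1.
At y = 11.5 ft: A R^(2/3) = 1058 — too large.
At y = 6.85 ft: A R^(2/3) = 321.7 — too small.
At y = 9.11 ft: A R^(2/3) = 614.3 — ≈ 615.1.

y_n = 9.11 ft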